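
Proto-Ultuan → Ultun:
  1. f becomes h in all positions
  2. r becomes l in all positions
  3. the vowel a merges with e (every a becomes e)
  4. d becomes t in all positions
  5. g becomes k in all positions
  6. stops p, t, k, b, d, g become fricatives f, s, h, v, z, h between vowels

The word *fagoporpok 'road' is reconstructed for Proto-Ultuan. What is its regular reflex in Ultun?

Ultun: *fagoporpok
  fagoporpok → hagoporpok   [unconditioned shift]
  hagoporpok → hagopolpok   [unconditioned shift]
  hagopolpok → hegopolpok   [vowel merger]
  hegopolpok (rule 4 does not apply)
  hegopolpok → hekopolpok   [unconditioned shift]
  hekopolpok → hehofolpok   [intervocalic lenition]
  giving Ultun hehofolpok.

hehofolpok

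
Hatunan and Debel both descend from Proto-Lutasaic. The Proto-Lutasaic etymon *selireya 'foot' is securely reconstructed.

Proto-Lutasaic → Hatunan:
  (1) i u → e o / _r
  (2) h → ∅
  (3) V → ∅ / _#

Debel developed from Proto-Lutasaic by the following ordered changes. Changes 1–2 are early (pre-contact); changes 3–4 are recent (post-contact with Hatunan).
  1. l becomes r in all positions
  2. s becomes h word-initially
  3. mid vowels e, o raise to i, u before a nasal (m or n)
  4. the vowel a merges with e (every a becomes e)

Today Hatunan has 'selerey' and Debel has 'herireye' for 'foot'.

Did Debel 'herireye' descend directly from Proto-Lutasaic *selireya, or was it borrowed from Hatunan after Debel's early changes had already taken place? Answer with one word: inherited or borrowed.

If inherited, *selireya would pass through all of Debel's changes:
Debel: start from *selireya.
  rule 1 (unconditioned shift): selireya → serireya
  rule 2 (debuccalisation): serireya → herireya
  rule 3: no change — herireya
  rule 4 (vowel merger): herireya → herireye
  ⇒ Debel herireye
If borrowed from Hatunan 'selerey' after the early changes, it would undergo only the recent ones:
  rule 3 (pre-nasal raising): no change (selerey)
  rule 4 (vowel merger): no change (selerey)
  ⇒ as a loan: selerey
Debel 'herireye' matches the inherited outcome exactly, so it is an inherited cognate, not a loan.

inherited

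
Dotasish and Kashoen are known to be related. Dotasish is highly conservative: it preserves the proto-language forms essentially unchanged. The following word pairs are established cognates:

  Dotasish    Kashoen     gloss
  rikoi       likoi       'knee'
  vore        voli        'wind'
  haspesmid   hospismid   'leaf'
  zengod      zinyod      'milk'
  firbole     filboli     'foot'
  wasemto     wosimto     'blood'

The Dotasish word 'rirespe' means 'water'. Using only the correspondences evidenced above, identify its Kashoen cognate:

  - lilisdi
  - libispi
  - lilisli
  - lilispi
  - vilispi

lilispi

rikoi ~ likoi — Dotasish r corresponds to Kashoen l word-initially before a front vowel.
vore ~ voli — Dotasish r corresponds to Kashoen l between vowels (before a front vowel).
haspesmid ~ hospismid — Dotasish e corresponds to Kashoen i after a consonant, before a consonant other than r, m, n, p, b, f, v.
vore ~ voli, firbole ~ filboli — Dotasish e corresponds to Kashoen i word-finally.
Applying these to Dotasish 'rirespe':
  rirespe → lirespe   (r→l word-initially before a front vowel)
  lirespe → lilespe   (r→l between vowels (before a front vowel))
  lilespe → lilispe   (e→i after a consonant, before a consonant other than r, m, n, p, b, f, v)
  lilispe → lilispi   (e→i word-finally)
So the Kashoen cognate is 'lilispi'.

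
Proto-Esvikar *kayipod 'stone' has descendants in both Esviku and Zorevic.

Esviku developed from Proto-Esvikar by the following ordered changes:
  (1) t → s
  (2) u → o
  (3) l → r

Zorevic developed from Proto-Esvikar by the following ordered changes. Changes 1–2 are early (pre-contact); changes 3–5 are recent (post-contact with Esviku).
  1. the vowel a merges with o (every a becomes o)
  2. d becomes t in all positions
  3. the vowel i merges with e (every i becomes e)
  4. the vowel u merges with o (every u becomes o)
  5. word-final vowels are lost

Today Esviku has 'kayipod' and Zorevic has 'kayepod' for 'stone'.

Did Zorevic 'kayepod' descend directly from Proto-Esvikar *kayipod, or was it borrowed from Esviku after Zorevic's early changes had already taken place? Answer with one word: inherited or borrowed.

borrowed

If inherited, *kayipod would pass through all of Zorevic's changes:
Zorevic: *kayipod
  kayipod → koyipod   [vowel merger]
  koyipod → koyipot   [unconditioned shift]
  koyipot → koyepot   [vowel merger]
  koyepot (rule 4 does not apply)
  koyepot (rule 5 does not apply)
  giving Zorevic koyepot.
If borrowed from Esviku 'kayipod' after the early changes, it would undergo only the recent ones:
  rule 3 (vowel merger): kayipod → kayepod
  rule 4 (vowel merger): no change (kayepod)
  rule 5 (apocope): no change (kayepod)
  ⇒ as a loan: kayepod
Zorevic 'kayepod' matches the loan outcome 'kayepod', not the inherited 'koyepot' — it skipped the early Zorevic changes, so it was borrowed from Esviku.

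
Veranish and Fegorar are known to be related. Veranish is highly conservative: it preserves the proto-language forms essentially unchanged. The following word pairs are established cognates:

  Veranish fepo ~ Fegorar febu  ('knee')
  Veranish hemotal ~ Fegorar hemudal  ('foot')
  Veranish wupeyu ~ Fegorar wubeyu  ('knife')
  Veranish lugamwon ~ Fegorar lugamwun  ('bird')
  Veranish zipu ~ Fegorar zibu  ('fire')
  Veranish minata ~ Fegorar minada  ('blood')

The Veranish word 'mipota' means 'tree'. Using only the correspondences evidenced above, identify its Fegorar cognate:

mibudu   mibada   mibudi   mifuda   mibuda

fepo ~ febu — Veranish p corresponds to Fegorar b between vowels (before a back vowel).
hemotal ~ hemudal — Veranish o corresponds to Fegorar u after a consonant, before a consonant other than r, m, n, p, b, f, v.
hemotal ~ hemudal, minata ~ minada — Veranish t corresponds to Fegorar d between vowels (before a back vowel).
Applying these to Veranish 'mipota':
  mipota → mibota   (p→b between vowels (before a back vowel))
  mibota → mibuta   (o→u after a consonant, before a consonant other than r, m, n, p, b, f, v)
  mibuta → mibuda   (t→d between vowels (before a back vowel))
So the Fegorar cognate is 'mibuda'.

mibuda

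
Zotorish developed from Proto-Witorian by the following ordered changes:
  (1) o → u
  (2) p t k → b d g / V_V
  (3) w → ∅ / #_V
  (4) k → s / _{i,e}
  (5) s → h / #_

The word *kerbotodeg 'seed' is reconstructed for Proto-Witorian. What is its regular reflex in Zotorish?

Zotorish: start from *kerbotodeg.
  rule 1 (vowel merger): kerbotodeg → kerbutudeg
  rule 2 (intervocalic voicing): kerbutudeg → kerbududeg
  rule 3: no change — kerbududeg
  rule 4 (palatalisation): kerbududeg → serbududeg
  rule 5 (debuccalisation): serbududeg → herbududeg
  ⇒ Zotorish herbududeg

herbududeg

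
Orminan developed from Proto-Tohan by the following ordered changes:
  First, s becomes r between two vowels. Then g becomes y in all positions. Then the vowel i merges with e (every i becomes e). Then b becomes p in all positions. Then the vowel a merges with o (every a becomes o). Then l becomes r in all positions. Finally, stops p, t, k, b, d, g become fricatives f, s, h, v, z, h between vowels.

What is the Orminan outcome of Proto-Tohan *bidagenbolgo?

pezoyenporyo

Orminan: *bidagenbolgo > bidayenbolyo > bedayenbolyo > pedayenpolyo > pedoyenpolyo > pedoyenporyo > pezoyenporyo  (by unconditioned shift, vowel merger, unconditioned shift, vowel merger, unconditioned shift, intervocalic lenition)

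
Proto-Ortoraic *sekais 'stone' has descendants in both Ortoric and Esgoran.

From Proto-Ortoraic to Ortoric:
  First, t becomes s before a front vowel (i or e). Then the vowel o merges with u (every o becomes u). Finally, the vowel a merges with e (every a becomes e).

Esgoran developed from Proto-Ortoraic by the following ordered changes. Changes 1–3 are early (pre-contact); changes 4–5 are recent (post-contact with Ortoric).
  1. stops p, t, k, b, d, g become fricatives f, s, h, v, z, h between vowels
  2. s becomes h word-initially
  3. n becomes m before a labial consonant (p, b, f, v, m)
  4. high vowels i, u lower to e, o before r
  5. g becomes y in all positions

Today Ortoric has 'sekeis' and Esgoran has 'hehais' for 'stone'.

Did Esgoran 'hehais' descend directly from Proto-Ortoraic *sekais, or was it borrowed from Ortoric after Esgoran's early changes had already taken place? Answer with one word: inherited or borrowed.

If inherited, *sekais would pass through all of Esgoran's changes:
Esgoran: *sekais
  sekais → sehais   [intervocalic lenition]
  sehais → hehais   [debuccalisation]
  hehais (rule 3 does not apply)
  hehais (rule 4 does not apply)
  hehais (rule 5 does not apply)
  giving Esgoran hehais.
If borrowed from Ortoric 'sekeis' after the early changes, it would undergo only the recent ones:
  rule 4 (pre-rhotic lowering): no change (sekeis)
  rule 5 (unconditioned shift): no change (sekeis)
  ⇒ as a loan: sekeis
Esgoran 'hehais' matches the inherited outcome exactly, so it is an inherited cognate, not a loan.

inherited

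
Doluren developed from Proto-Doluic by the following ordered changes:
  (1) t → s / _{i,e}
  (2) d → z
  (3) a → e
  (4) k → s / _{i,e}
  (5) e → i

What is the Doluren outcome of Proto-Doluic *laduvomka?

Doluren: *laduvomka
  laduvomka (rule 1 does not apply)
  laduvomka → lazuvomka   [unconditioned shift]
  lazuvomka → lezuvomke   [vowel merger]
  lezuvomke → lezuvomse   [palatalisation]
  lezuvomse → lizuvomsi   [vowel merger]
  giving Doluren lizuvomsi.

lizuvomsi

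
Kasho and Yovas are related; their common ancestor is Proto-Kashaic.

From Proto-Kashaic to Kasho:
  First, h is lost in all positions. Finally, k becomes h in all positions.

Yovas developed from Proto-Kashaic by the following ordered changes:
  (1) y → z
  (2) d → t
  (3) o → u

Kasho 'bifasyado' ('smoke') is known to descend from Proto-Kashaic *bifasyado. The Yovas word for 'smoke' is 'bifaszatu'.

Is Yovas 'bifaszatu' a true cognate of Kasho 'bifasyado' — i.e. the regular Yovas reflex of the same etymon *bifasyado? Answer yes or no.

yes

Derive the expected Yovas reflex of *bifasyado:
Yovas: *bifasyado > bifaszado > bifaszato > bifaszatu  (by unconditioned shift, unconditioned shift, vowel merger)
Yovas 'bifaszatu' matches the regular reflex exactly, so the pair is cognate.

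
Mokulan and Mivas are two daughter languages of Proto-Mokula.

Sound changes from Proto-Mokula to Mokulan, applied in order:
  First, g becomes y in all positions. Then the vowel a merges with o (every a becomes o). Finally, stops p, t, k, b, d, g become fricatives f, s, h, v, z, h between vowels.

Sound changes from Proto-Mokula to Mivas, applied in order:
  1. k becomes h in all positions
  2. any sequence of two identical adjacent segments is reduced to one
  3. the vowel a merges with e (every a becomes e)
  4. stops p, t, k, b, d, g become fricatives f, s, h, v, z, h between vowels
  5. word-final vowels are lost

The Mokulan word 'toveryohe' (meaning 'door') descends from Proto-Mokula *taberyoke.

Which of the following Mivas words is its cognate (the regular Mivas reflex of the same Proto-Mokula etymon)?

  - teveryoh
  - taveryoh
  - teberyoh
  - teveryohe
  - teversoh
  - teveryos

Mivas: *taberyoke
  taberyoke → taberyohe   [unconditioned shift]
  taberyohe (rule 2 does not apply)
  taberyohe → teberyohe   [vowel merger]
  teberyohe → teveryohe   [intervocalic lenition]
  teveryohe → teveryoh   [apocope]
  giving Mivas teveryoh.
The other candidates each miss or misapply at least one Mivas change.

teveryoh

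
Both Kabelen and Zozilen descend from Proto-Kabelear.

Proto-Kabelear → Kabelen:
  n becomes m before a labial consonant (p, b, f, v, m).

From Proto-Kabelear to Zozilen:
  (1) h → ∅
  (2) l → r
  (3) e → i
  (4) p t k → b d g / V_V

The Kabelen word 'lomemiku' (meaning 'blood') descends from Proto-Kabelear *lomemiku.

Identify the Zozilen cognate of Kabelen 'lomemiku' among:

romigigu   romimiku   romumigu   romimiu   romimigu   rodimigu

romimigu

Zozilen: *lomemiku > romemiku > romimiku > romimigu  (by unconditioned shift, vowel merger, intervocalic voicing)
The other candidates each miss or misapply at least one Zozilen change.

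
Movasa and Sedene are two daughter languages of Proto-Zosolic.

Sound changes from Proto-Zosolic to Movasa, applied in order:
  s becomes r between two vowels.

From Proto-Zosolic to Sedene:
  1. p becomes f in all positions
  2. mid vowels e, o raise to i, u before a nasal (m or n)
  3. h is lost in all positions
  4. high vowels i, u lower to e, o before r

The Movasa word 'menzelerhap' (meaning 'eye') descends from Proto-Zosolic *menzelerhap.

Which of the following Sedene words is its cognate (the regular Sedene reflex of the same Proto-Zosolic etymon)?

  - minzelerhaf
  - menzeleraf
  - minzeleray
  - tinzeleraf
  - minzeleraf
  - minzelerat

minzeleraf

Sedene: *menzelerhap
  menzelerhap → menzelerhaf   [unconditioned shift]
  menzelerhaf → minzelerhaf   [pre-nasal raising]
  minzelerhaf → minzeleraf   [h-loss]
  minzeleraf (rule 4 does not apply)
  giving Sedene minzeleraf.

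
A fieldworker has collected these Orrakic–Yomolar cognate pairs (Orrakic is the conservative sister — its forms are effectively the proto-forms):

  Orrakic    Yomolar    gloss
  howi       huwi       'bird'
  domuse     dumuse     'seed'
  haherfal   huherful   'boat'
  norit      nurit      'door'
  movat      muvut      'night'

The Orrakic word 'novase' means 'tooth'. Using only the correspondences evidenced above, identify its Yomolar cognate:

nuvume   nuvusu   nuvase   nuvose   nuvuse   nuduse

nuvuse

movat ~ muvut — Orrakic o corresponds to Yomolar u after a consonant, before a labial obstruent.
haherfal ~ huherful, movat ~ muvut — Orrakic a corresponds to Yomolar u after a consonant, before a consonant other than r, m, n, p, b, f, v.
Applying these to Orrakic 'novase':
  novase → nuvase   (o→u after a consonant, before a labial obstruent)
  nuvase → nuvuse   (a→u after a consonant, before a consonant other than r, m, n, p, b, f, v)
So the Yomolar cognate is 'nuvuse'.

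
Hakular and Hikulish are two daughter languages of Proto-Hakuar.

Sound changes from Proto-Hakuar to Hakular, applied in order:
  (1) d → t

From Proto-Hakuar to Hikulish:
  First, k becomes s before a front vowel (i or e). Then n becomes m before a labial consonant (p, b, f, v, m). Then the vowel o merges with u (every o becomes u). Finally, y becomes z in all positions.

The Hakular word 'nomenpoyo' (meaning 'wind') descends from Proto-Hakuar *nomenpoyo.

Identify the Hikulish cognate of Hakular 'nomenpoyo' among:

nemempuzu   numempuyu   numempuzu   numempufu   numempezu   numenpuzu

numempuzu

Hikulish: *nomenpoyo
  nomenpoyo (rule 1 does not apply)
  nomenpoyo → nomempoyo   [nasal place assimilation]
  nomempoyo → numempuyu   [vowel merger]
  numempuyu → numempuzu   [unconditioned shift]
  giving Hikulish numempuzu.
Only 'numempuzu' matches the regular Hikulish development of *nomenpoyo.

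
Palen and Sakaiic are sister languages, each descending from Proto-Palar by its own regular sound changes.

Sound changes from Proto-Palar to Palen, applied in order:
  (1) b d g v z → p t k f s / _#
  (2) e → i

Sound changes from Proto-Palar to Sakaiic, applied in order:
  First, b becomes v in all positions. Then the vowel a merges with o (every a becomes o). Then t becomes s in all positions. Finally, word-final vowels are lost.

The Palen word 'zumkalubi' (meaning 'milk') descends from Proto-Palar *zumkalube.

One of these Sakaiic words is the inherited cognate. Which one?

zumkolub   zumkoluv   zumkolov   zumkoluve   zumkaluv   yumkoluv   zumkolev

Sakaiic: *zumkalube
  zumkalube → zumkaluve   [unconditioned shift]
  zumkaluve → zumkoluve   [vowel merger]
  zumkoluve (rule 3 does not apply)
  zumkoluve → zumkoluv   [apocope]
  giving Sakaiic zumkoluv.
Among the options, 'zumkoluv' alone shows every Sakaiic change applied in order.

zumkoluv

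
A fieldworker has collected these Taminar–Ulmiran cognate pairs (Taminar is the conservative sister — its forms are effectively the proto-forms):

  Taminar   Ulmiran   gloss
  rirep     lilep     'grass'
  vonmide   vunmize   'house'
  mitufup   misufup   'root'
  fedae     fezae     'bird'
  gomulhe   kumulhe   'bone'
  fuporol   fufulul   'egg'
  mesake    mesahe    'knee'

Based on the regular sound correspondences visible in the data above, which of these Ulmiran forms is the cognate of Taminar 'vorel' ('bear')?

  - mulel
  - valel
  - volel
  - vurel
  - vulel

vulel

fuporol ~ fufulul — Taminar o corresponds to Ulmiran u after a consonant, before r.
rirep ~ lilep — Taminar r corresponds to Ulmiran l between vowels (before a front vowel).
Applying these to Taminar 'vorel':
  vorel → vurel   (o→u after a consonant, before r)
  vurel → vulel   (r→l between vowels (before a front vowel))
So the Ulmiran cognate is 'vulel'.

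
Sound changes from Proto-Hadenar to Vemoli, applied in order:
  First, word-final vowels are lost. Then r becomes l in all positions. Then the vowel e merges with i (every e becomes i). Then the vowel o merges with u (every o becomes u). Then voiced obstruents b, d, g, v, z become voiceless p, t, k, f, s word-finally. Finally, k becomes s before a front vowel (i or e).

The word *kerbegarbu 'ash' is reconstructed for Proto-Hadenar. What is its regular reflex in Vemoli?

Vemoli: *kerbegarbu > kerbegarb > kelbegalb > kilbigalb > kilbigalp > silbigalp  (by apocope, unconditioned shift, vowel merger, final devoicing, palatalisation)

silbigalp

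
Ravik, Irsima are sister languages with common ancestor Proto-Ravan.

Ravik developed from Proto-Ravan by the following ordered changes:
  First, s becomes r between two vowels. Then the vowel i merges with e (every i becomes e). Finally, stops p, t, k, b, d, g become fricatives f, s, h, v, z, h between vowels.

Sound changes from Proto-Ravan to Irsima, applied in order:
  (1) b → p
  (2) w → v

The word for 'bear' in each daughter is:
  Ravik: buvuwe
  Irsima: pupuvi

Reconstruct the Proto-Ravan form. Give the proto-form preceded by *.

Position 5: Ravik has w, Irsima has v. Ravik preserves w here (none of its changes turn any other segment into w), so the proto-segment is *w.
Position 1: Ravik has b, Irsima has p. Ravik preserves b here (none of its changes turn any other segment into b), so the proto-segment is *b.
Verify the candidate proto-form against each daughter:
Ravik: start from *bubuwi.
  rule 1: no change — bubuwi
  rule 2 (vowel merger): bubuwi → bubuwe
  rule 3 (intervocalic lenition): bubuwe → buvuwe
  ⇒ Ravik buvuwe
Irsima: *bubuwi > pupuwi > pupuvi  (by unconditioned shift, unconditioned shift)
*bubuwi is the unique common source.

*bubuwi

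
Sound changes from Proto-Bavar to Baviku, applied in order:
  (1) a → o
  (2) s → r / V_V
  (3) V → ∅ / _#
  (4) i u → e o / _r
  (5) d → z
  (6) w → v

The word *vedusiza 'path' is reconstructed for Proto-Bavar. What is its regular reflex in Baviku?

Baviku: *vedusiza
  vedusiza → vedusizo   [vowel merger]
  vedusizo → vedurizo   [rhotacism]
  vedurizo → veduriz   [apocope]
  veduriz → vedoriz   [pre-rhotic lowering]
  vedoriz → vezoriz   [unconditioned shift]
  vezoriz (rule 6 does not apply)
  giving Baviku vezoriz.

vezoriz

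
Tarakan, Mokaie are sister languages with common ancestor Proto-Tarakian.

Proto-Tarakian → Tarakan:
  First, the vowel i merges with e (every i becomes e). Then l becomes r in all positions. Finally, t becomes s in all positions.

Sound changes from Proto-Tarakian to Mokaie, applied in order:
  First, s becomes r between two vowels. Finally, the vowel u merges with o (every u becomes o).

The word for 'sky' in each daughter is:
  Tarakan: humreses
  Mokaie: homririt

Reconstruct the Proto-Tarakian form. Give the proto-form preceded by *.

*humrisit

Position 7: Tarakan has e, Mokaie has i. Mokaie preserves i here (none of its changes turn any other segment into i), so the proto-segment is *i.
Position 2: Tarakan has u, Mokaie has o. Tarakan preserves u here (none of its changes turn any other segment into u), so the proto-segment is *u.
Position 8: Tarakan has s, Mokaie has t. Mokaie preserves t here (none of its changes turn any other segment into t), so the proto-segment is *t.
This points to *humrisit. Verify forward in each daughter:
Tarakan: *humrisit
  humrisit → humreset   [vowel merger]
  humreset (rule 2 does not apply)
  humreset → humreses   [unconditioned shift]
  giving Tarakan humreses.
Mokaie: *humrisit > humririt > homririt  (by rhotacism, vowel merger)
No other proto-form is consistent with every reflex, so the reconstruction is *humrisit.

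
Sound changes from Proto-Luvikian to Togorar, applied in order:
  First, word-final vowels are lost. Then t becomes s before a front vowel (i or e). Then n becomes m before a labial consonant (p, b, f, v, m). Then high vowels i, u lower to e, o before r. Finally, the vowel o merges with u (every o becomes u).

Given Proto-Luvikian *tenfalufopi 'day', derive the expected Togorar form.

Togorar: start from *tenfalufopi.
  rule 1 (apocope): tenfalufopi → tenfalufop
  rule 2 (palatalisation): tenfalufop → senfalufop
  rule 3 (nasal place assimilation): senfalufop → semfalufop
  rule 4: no change — semfalufop
  rule 5 (vowel merger): semfalufop → semfalufup
  ⇒ Togorar semfalufup

semfalufup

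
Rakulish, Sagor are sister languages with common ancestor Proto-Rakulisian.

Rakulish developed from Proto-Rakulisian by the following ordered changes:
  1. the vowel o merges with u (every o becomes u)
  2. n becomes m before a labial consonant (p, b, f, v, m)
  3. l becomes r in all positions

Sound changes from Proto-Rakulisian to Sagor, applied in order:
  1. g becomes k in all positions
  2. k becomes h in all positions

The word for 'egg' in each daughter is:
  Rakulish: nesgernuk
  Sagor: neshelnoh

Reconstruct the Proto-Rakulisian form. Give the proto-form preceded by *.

Position 8: Rakulish has u, Sagor has o. Sagor preserves o here (none of its changes turn any other segment into o), so the proto-segment is *o.
Position 9: Rakulish has k, Sagor has h. Rakulish preserves k here (none of its changes turn any other segment into k), so the proto-segment is *k.
Position 4: Rakulish has g, Sagor has h. Rakulish preserves g here (none of its changes turn any other segment into g), so the proto-segment is *g.
This points to *nesgelnok. Verify forward in each daughter:
Rakulish: start from *nesgelnok.
  rule 1 (vowel merger): nesgelnok → nesgelnuk
  rule 2: no change — nesgelnuk
  rule 3 (unconditioned shift): nesgelnuk → nesgernuk
  ⇒ Rakulish nesgernuk
Sagor: start from *nesgelnok.
  rule 1 (unconditioned shift): nesgelnok → neskelnok
  rule 2 (unconditioned shift): neskelnok → neshelnoh
  ⇒ Sagor neshelnoh
*nesgelnok is the unique common source.

*nesgelnok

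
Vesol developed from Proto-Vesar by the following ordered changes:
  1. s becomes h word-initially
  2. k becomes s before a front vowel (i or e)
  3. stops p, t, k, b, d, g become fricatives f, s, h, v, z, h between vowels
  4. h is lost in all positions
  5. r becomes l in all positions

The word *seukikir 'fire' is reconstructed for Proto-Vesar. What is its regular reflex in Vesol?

eusisil

Vesol: *seukikir > heukikir > heusisir > eusisir > eusisil  (by debuccalisation, palatalisation, h-loss, unconditioned shift)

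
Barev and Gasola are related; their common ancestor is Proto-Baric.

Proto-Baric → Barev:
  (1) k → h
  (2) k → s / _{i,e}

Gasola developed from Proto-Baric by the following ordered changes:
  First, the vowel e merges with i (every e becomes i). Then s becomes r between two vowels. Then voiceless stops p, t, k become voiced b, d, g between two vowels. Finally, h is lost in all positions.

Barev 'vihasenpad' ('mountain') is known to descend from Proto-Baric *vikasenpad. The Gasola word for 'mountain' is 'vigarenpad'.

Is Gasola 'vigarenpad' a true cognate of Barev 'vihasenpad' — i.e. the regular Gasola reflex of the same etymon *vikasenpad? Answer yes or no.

no

Derive the expected Gasola reflex of *vikasenpad:
Gasola: *vikasenpad > vikasinpad > vikarinpad > vigarinpad  (by vowel merger, rhotacism, intervocalic voicing)
The regular Gasola reflex would be 'vigarinpad', but the attested form is 'vigarenpad'. The correspondence is irregular, so they are not cognates (the Gasola form has a different source).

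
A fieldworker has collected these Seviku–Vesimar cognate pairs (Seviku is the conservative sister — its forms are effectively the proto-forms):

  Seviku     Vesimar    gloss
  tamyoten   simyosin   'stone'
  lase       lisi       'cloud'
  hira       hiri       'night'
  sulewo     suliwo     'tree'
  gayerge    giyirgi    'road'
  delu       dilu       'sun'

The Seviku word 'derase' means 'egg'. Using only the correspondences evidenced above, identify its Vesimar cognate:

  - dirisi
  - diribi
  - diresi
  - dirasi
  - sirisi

gayerge ~ giyirgi — Seviku e corresponds to Vesimar i after a consonant, before r.
lase ~ lisi, gayerge ~ giyirgi — Seviku a corresponds to Vesimar i after a consonant, before a consonant other than r, m, n, p, b, f, v.
lase ~ lisi, gayerge ~ giyirgi — Seviku e corresponds to Vesimar i word-finally.
Applying these to Seviku 'derase':
  derase → dirase   (e→i after a consonant, before r)
  dirase → dirise   (a→i after a consonant, before a consonant other than r, m, n, p, b, f, v)
  dirise → dirisi   (e→i word-finally)
So the Vesimar cognate is 'dirisi'.

dirisi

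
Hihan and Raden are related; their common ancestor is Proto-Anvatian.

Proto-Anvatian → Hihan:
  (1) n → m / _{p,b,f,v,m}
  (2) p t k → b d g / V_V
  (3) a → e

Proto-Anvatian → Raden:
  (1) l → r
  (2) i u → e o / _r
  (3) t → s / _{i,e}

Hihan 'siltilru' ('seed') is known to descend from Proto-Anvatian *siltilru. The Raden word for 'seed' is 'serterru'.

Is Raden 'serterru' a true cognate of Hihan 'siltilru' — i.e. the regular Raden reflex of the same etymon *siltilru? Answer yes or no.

no

Derive the expected Raden reflex of *siltilru:
Raden: *siltilru
  siltilru → sirtirru   [unconditioned shift]
  sirtirru → serterru   [pre-rhotic lowering]
  serterru → serserru   [palatalisation]
  giving Raden serserru.
The regular Raden reflex would be 'serserru', but the attested form is 'serterru'. The correspondence is irregular, so they are not cognates (the Raden form has a different source).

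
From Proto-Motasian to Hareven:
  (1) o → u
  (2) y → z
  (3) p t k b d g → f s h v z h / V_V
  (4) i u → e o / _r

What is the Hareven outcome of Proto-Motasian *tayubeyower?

Hareven: *tayubeyower
  tayubeyower → tayubeyuwer   [vowel merger]
  tayubeyuwer → tazubezuwer   [unconditioned shift]
  tazubezuwer → tazuvezuwer   [intervocalic lenition]
  tazuvezuwer (rule 4 does not apply)
  giving Hareven tazuvezuwer.

tazuvezuwer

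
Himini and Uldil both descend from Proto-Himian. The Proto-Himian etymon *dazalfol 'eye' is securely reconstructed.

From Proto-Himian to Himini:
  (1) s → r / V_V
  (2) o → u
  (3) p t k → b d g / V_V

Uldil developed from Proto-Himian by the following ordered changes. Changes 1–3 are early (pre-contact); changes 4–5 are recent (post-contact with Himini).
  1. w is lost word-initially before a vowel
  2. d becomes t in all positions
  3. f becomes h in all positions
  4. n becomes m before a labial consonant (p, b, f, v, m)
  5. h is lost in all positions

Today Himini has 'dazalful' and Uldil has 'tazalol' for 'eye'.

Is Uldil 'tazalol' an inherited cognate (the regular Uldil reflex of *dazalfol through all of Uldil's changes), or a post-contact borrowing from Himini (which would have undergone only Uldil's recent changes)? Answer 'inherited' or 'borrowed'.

inherited

If inherited, *dazalfol would pass through all of Uldil's changes:
Uldil: *dazalfol > tazalfol > tazalhol > tazalol  (by unconditioned shift, unconditioned shift, h-loss)
If borrowed from Himini 'dazalful' after the early changes, it would undergo only the recent ones:
  rule 4 (nasal place assimilation): no change (dazalful)
  rule 5 (h-loss): no change (dazalful)
  ⇒ as a loan: dazalful
Uldil 'tazalol' matches the inherited outcome exactly, so it is an inherited cognate, not a loan.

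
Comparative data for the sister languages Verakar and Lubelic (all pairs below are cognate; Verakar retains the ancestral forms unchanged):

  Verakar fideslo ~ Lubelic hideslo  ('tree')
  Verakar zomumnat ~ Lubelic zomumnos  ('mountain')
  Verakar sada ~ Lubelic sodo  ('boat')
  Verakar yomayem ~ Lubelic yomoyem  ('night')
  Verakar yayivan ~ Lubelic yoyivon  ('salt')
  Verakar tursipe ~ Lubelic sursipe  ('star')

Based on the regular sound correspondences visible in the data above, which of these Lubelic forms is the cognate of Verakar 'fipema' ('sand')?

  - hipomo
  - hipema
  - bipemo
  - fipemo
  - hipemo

hipemo

fideslo ~ hideslo — Verakar f corresponds to Lubelic h word-initially before a front vowel.
sada ~ sodo — Verakar a corresponds to Lubelic o word-finally.
Applying these to Verakar 'fipema':
  fipema → hipema   (f→h word-initially before a front vowel)
  hipema → hipemo   (a→o word-finally)
So the Lubelic cognate is 'hipemo'.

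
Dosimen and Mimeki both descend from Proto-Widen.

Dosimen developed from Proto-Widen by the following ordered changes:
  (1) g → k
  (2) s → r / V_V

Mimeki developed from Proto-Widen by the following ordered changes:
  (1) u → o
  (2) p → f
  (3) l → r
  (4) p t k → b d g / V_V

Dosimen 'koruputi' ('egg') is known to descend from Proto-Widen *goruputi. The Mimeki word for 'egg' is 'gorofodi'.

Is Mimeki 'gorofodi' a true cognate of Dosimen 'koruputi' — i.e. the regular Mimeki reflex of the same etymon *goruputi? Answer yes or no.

Derive the expected Mimeki reflex of *goruputi:
Mimeki: *goruputi > goropoti > gorofoti > gorofodi  (by vowel merger, unconditioned shift, intervocalic voicing)
Mimeki 'gorofodi' matches the regular reflex exactly, so the pair is cognate.

yes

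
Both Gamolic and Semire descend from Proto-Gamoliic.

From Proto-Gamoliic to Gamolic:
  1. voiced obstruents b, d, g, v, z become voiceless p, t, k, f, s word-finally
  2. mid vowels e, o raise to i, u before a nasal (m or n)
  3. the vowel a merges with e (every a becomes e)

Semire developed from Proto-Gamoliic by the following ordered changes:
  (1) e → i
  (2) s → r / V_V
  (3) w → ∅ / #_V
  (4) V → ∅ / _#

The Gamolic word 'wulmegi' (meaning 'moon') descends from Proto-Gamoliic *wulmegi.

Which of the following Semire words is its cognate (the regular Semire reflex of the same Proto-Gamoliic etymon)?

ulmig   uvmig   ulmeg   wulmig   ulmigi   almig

Semire: *wulmegi > wulmigi > ulmigi > ulmig  (by vowel merger, glide loss, apocope)

ulmig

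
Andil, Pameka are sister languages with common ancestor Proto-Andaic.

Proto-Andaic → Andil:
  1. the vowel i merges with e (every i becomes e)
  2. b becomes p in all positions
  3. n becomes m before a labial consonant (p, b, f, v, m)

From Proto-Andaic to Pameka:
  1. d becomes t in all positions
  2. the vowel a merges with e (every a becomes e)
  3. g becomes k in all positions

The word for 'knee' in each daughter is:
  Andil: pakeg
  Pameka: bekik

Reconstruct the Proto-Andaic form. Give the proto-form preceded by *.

*bakig

Position 1: Andil has p, Pameka has b. Pameka preserves b here (none of its changes turn any other segment into b), so the proto-segment is *b.
Position 5: Andil has g, Pameka has k. Andil preserves g here (none of its changes turn any other segment into g), so the proto-segment is *g.
This points to *bakig. Verify forward in each daughter:
Andil: *bakig > bakeg > pakeg  (by vowel merger, unconditioned shift)
Pameka: *bakig > bekig > bekik  (by vowel merger, unconditioned shift)
Only *bakig yields all of Andil pakeg, Pameka bekik.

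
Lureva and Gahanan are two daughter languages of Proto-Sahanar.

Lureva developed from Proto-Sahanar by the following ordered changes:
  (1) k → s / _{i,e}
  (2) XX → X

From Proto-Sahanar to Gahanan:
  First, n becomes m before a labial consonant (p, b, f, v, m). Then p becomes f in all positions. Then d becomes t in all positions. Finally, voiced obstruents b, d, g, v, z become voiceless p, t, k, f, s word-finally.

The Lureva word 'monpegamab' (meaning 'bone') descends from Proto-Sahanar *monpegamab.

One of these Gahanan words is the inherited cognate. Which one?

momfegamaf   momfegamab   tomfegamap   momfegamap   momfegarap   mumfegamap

momfegamap

Gahanan: *monpegamab > mompegamab > momfegamab > momfegamap  (by nasal place assimilation, unconditioned shift, final devoicing)
Among the options, 'momfegamap' alone shows every Gahanan change applied in order.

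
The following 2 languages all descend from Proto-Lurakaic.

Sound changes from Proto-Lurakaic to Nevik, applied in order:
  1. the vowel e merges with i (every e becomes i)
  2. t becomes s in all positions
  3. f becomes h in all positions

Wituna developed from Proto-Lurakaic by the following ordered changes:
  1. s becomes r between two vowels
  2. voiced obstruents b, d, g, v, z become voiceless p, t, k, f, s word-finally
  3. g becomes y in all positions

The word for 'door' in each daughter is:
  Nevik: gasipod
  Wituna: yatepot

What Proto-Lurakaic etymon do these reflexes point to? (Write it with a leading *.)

Position 7: Nevik has d, Wituna has t. Nevik preserves d here (none of its changes turn any other segment into d), so the proto-segment is *d.
Position 3: Nevik has s, Wituna has t. Taking the neighbouring segments as reconstructed: Nevik s could go back to *t or *s; Wituna t can only go back to *t — the one source consistent with every daughter is *t.
Position 1: Nevik has g, Wituna has y. Nevik preserves g here (none of its changes turn any other segment into g), so the proto-segment is *g.
This points to *gatepod. Verify forward in each daughter:
Nevik: *gatepod
  gatepod → gatipod   [vowel merger]
  gatipod → gasipod   [unconditioned shift]
  gasipod (rule 3 does not apply)
  giving Nevik gasipod.
Wituna: *gatepod
  gatepod (rule 1 does not apply)
  gatepod → gatepot   [final devoicing]
  gatepot → yatepot   [unconditioned shift]
  giving Wituna yatepot.
Only *gatepod yields all of Nevik gasipod, Wituna yatepot.

*gatepod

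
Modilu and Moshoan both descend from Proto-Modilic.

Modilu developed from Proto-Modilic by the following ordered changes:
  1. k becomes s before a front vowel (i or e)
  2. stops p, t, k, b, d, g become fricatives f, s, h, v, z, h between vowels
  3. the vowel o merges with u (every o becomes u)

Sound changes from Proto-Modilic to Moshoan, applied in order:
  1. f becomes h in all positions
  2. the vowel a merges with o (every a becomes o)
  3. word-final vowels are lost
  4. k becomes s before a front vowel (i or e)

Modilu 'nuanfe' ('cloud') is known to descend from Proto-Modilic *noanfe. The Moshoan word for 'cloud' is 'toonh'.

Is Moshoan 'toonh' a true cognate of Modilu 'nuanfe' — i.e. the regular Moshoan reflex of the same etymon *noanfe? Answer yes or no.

no

Derive the expected Moshoan reflex of *noanfe:
Moshoan: *noanfe
  noanfe → noanhe   [unconditioned shift]
  noanhe → noonhe   [vowel merger]
  noonhe → noonh   [apocope]
  noonh (rule 4 does not apply)
  giving Moshoan noonh.
The regular Moshoan reflex would be 'noonh', but the attested form is 'toonh'. The correspondence is irregular, so they are not cognates (the Moshoan form has a different source).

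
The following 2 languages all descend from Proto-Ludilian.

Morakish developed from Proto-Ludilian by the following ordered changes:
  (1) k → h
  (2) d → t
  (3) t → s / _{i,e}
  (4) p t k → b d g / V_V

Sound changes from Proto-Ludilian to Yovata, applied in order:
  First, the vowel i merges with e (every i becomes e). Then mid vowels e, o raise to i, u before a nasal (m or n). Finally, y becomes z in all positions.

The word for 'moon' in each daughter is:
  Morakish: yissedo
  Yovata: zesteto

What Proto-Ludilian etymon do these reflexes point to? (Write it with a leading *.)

Position 6: Morakish has d, Yovata has t. Yovata preserves t here (none of its changes turn any other segment into t), so the proto-segment is *t.
Position 1: Morakish has y, Yovata has z. Morakish preserves y here (none of its changes turn any other segment into y), so the proto-segment is *y.
Verify the candidate proto-form against each daughter:
Morakish: *yisteto
  yisteto (rule 1 does not apply)
  yisteto (rule 2 does not apply)
  yisteto → yisseto   [palatalisation]
  yisseto → yissedo   [intervocalic voicing]
  giving Morakish yissedo.
Yovata: *yisteto > yesteto > zesteto  (by vowel merger, unconditioned shift)
*yisteto is the unique common source.

*yisteto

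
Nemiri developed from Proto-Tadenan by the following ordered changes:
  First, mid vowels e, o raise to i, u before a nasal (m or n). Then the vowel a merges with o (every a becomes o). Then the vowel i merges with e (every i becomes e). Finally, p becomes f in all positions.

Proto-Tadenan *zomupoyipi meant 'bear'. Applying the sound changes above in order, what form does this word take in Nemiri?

zumufoyefe

Nemiri: start from *zomupoyipi.
  rule 1 (pre-nasal raising): zomupoyipi → zumupoyipi
  rule 2: no change — zumupoyipi
  rule 3 (vowel merger): zumupoyipi → zumupoyepe
  rule 4 (unconditioned shift): zumupoyepe → zumufoyefe
  ⇒ Nemiri zumufoyefe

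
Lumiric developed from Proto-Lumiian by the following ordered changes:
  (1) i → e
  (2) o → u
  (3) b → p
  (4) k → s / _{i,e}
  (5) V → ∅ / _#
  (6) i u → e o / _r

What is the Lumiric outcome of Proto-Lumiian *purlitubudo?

porletupud

Lumiric: *purlitubudo
  purlitubudo → purletubudo   [vowel merger]
  purletubudo → purletubudu   [vowel merger]
  purletubudu → purletupudu   [unconditioned shift]
  purletupudu (rule 4 does not apply)
  purletupudu → purletupud   [apocope]
  purletupud → porletupud   [pre-rhotic lowering]
  giving Lumiric porletupud.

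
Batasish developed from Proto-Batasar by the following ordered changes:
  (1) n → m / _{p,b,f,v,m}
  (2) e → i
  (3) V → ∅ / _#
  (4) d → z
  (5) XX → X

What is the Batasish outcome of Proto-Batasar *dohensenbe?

zohinsimb

Batasish: *dohensenbe > dohensembe > dohinsimbi > dohinsimb > zohinsimb  (by nasal place assimilation, vowel merger, apocope, unconditioned shift)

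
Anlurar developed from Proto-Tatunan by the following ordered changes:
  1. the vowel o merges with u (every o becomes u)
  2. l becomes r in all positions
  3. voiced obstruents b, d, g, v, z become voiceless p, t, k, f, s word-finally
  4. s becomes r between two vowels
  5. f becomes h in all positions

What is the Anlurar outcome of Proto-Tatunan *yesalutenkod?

Anlurar: *yesalutenkod > yesalutenkud > yesarutenkud > yesarutenkut > yerarutenkut  (by vowel merger, unconditioned shift, final devoicing, rhotacism)

yerarutenkut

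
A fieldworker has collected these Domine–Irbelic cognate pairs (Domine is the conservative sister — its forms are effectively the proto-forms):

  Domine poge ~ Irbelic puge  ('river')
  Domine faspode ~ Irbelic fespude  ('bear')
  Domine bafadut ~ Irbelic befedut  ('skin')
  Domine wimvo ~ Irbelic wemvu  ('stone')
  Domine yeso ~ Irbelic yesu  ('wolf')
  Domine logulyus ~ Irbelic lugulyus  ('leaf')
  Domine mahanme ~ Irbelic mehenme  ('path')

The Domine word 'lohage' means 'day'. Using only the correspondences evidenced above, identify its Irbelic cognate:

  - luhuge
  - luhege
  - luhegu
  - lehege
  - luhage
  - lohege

poge ~ puge, faspode ~ fespude — Domine o corresponds to Irbelic u after a consonant, before a consonant other than r, m, n, p, b, f, v.
faspode ~ fespude, bafadut ~ befedut — Domine a corresponds to Irbelic e after a consonant, before a consonant other than r, m, n, p, b, f, v.
Applying these to Domine 'lohage':
  lohage → luhage   (o→u after a consonant, before a consonant other than r, m, n, p, b, f, v)
  luhage → luhege   (a→e after a consonant, before a consonant other than r, m, n, p, b, f, v)
So the Irbelic cognate is 'luhege'.

luhege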